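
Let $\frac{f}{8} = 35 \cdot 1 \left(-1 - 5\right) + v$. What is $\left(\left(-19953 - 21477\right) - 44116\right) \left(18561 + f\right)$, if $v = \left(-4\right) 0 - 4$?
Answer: $-1441364554$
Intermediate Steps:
$v = -4$ ($v = 0 - 4 = -4$)
$f = -1712$ ($f = 8 \left(35 \cdot 1 \left(-1 - 5\right) - 4\right) = 8 \left(35 \cdot 1 \left(-6\right) - 4\right) = 8 \left(35 \left(-6\right) - 4\right) = 8 \left(-210 - 4\right) = 8 \left(-214\right) = -1712$)
$\left(\left(-19953 - 21477\right) - 44116\right) \left(18561 + f\right) = \left(\left(-19953 - 21477\right) - 44116\right) \left(18561 - 1712\right) = \left(\left(-19953 - 21477\right) - 44116\right) 16849 = \left(-41430 - 44116\right) 16849 = \left(-85546\right) 16849 = -1441364554$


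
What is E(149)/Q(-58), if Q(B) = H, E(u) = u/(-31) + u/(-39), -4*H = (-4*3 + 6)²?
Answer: 10430/10881 ≈ 0.95855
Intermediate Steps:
H = -9 (H = -(-4*3 + 6)²/4 = -(-12 + 6)²/4 = -¼*(-6)² = -¼*36 = -9)
E(u) = -70*u/1209 (E(u) = u*(-1/31) + u*(-1/39) = -u/31 - u/39 = -70*u/1209)
Q(B) = -9
E(149)/Q(-58) = -70/1209*149/(-9) = -10430/1209*(-⅑) = 10430/10881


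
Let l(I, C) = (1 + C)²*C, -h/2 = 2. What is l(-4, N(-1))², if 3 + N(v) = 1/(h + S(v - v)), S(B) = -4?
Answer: 52200625/262144 ≈ 199.13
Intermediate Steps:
h = -4 (h = -2*2 = -4)
N(v) = -25/8 (N(v) = -3 + 1/(-4 - 4) = -3 + 1/(-8) = -3 - ⅛ = -25/8)
l(I, C) = C*(1 + C)²
l(-4, N(-1))² = (-25*(1 - 25/8)²/8)² = (-25*(-17/8)²/8)² = (-25/8*289/64)² = (-7225/512)² = 52200625/262144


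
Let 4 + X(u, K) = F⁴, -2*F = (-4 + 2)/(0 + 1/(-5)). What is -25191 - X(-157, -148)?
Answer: -25812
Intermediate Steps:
F = -5 (F = -(-4 + 2)/(2*(0 + 1/(-5))) = -(-1)/(0 - ⅕) = -(-1)/(-⅕) = -(-1)*(-5) = -½*10 = -5)
X(u, K) = 621 (X(u, K) = -4 + (-5)⁴ = -4 + 625 = 621)
-25191 - X(-157, -148) = -25191 - 1*621 = -25191 - 621 = -25812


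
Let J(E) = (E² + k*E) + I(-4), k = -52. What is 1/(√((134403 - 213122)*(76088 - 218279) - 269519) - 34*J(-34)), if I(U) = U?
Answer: 9928/133634541 + √11192863810/1336345410 ≈ 0.00015346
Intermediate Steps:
J(E) = -4 + E² - 52*E (J(E) = (E² - 52*E) - 4 = -4 + E² - 52*E)
1/(√((134403 - 213122)*(76088 - 218279) - 269519) - 34*J(-34)) = 1/(√((134403 - 213122)*(76088 - 218279) - 269519) - 34*(-4 + (-34)² - 52*(-34))) = 1/(√(-78719*(-142191) - 269519) - 34*(-4 + 1156 + 1768)) = 1/(√(11193133329 - 269519) - 34*2920) = 1/(√11192863810 - 99280) = 1/(-99280 + √11192863810)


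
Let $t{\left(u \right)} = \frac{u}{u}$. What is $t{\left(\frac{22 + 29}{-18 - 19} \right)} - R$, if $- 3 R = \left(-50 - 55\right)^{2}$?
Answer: $3676$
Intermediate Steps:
$R = -3675$ ($R = - \frac{\left(-50 - 55\right)^{2}}{3} = - \frac{\left(-105\right)^{2}}{3} = \left(- \frac{1}{3}\right) 11025 = -3675$)
$t{\left(u \right)} = 1$
$t{\left(\frac{22 + 29}{-18 - 19} \right)} - R = 1 - -3675 = 1 + 3675 = 3676$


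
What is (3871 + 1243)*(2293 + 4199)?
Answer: 33200088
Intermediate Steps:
(3871 + 1243)*(2293 + 4199) = 5114*6492 = 33200088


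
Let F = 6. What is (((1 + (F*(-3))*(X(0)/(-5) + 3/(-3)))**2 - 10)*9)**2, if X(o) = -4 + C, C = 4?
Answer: 9979281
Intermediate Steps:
X(o) = 0 (X(o) = -4 + 4 = 0)
(((1 + (F*(-3))*(X(0)/(-5) + 3/(-3)))**2 - 10)*9)**2 = (((1 + (6*(-3))*(0/(-5) + 3/(-3)))**2 - 10)*9)**2 = (((1 - 18*(0*(-1/5) + 3*(-1/3)))**2 - 10)*9)**2 = (((1 - 18*(0 - 1))**2 - 10)*9)**2 = (((1 - 18*(-1))**2 - 10)*9)**2 = (((1 + 18)**2 - 10)*9)**2 = ((19**2 - 10)*9)**2 = ((361 - 10)*9)**2 = (351*9)**2 = 3159**2 = 9979281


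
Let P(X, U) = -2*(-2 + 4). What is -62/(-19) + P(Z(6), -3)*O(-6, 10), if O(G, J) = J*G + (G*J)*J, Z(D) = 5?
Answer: 50222/19 ≈ 2643.3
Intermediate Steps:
P(X, U) = -4 (P(X, U) = -2*2 = -4)
O(G, J) = G*J + G*J²
-62/(-19) + P(Z(6), -3)*O(-6, 10) = -62/(-19) - (-24)*10*(1 + 10) = -62*(-1/19) - (-24)*10*11 = 62/19 - 4*(-660) = 62/19 + 2640 = 50222/19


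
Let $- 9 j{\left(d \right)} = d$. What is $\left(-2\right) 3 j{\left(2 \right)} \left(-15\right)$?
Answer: $-20$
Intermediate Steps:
$j{\left(d \right)} = - \frac{d}{9}$
$\left(-2\right) 3 j{\left(2 \right)} \left(-15\right) = \left(-2\right) 3 \left(\left(- \frac{1}{9}\right) 2\right) \left(-15\right) = \left(-6\right) \left(- \frac{2}{9}\right) \left(-15\right) = \frac{4}{3} \left(-15\right) = -20$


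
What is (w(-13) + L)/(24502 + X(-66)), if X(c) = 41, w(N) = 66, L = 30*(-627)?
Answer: -6248/8181 ≈ -0.76372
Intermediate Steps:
L = -18810
(w(-13) + L)/(24502 + X(-66)) = (66 - 18810)/(24502 + 41) = -18744/24543 = -18744*1/24543 = -6248/8181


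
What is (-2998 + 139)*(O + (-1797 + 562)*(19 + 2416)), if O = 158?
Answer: 8597204553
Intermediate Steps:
(-2998 + 139)*(O + (-1797 + 562)*(19 + 2416)) = (-2998 + 139)*(158 + (-1797 + 562)*(19 + 2416)) = -2859*(158 - 1235*2435) = -2859*(158 - 3007225) = -2859*(-3007067) = 8597204553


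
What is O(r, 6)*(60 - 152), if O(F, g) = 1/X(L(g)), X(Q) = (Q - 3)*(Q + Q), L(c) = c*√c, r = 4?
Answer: -2/9 - √6/54 ≈ -0.26758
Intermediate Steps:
L(c) = c^(3/2)
X(Q) = 2*Q*(-3 + Q) (X(Q) = (-3 + Q)*(2*Q) = 2*Q*(-3 + Q))
O(F, g) = 1/(2*g^(3/2)*(-3 + g^(3/2)))
O(r, 6)*(60 - 152) = (1/(2*(6³ - 18*√6)))*(60 - 152) = (1/(2*(216 - 18*√6)))*(-92) = -46/(216 - 18*√6)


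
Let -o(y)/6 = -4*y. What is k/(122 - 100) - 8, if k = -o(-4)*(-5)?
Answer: -328/11 ≈ -29.818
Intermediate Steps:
o(y) = 24*y (o(y) = -(-24)*y = 24*y)
k = -480 (k = -24*(-4)*(-5) = -1*(-96)*(-5) = 96*(-5) = -480)
k/(122 - 100) - 8 = -480/(122 - 100) - 8 = -480/22 - 8 = (1/22)*(-480) - 8 = -240/11 - 8 = -328/11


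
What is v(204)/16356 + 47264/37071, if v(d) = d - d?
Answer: 47264/37071 ≈ 1.2750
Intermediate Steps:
v(d) = 0
v(204)/16356 + 47264/37071 = 0/16356 + 47264/37071 = 0*(1/16356) + 47264*(1/37071) = 0 + 47264/37071 = 47264/37071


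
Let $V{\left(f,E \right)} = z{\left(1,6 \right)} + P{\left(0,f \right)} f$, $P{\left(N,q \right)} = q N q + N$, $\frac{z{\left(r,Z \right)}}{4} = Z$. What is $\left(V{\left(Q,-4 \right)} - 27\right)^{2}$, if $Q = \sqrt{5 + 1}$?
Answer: $9$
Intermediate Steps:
$Q = \sqrt{6} \approx 2.4495$
$z{\left(r,Z \right)} = 4 Z$
$P{\left(N,q \right)} = N + N q^{2}$ ($P{\left(N,q \right)} = N q q + N = N q^{2} + N = N + N q^{2}$)
$V{\left(f,E \right)} = 24$ ($V{\left(f,E \right)} = 4 \cdot 6 + 0 \left(1 + f^{2}\right) f = 24 + 0 f = 24 + 0 = 24$)
$\left(V{\left(Q,-4 \right)} - 27\right)^{2} = \left(24 - 27\right)^{2} = \left(-3\right)^{2} = 9$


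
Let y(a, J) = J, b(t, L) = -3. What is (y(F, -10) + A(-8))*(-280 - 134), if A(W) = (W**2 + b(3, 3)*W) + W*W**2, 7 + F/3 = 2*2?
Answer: 179676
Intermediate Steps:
F = -9 (F = -21 + 3*(2*2) = -21 + 3*4 = -21 + 12 = -9)
A(W) = W**2 + W**3 - 3*W (A(W) = (W**2 - 3*W) + W*W**2 = (W**2 - 3*W) + W**3 = W**2 + W**3 - 3*W)
(y(F, -10) + A(-8))*(-280 - 134) = (-10 - 8*(-3 - 8 + (-8)**2))*(-280 - 134) = (-10 - 8*(-3 - 8 + 64))*(-414) = (-10 - 8*53)*(-414) = (-10 - 424)*(-414) = -434*(-414) = 179676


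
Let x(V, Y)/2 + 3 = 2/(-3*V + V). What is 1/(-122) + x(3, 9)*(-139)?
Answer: 339157/366 ≈ 926.66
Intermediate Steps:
x(V, Y) = -6 - 2/V (x(V, Y) = -6 + 2*(2/(-3*V + V)) = -6 + 2*(2/((-2*V))) = -6 + 2*(2*(-1/(2*V))) = -6 + 2*(-1/V) = -6 - 2/V)
1/(-122) + x(3, 9)*(-139) = 1/(-122) + (-6 - 2/3)*(-139) = -1/122 + (-6 - 2*⅓)*(-139) = -1/122 + (-6 - ⅔)*(-139) = -1/122 - 20/3*(-139) = -1/122 + 2780/3 = 339157/366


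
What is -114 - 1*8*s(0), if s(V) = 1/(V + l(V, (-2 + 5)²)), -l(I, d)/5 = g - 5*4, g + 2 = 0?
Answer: -6274/55 ≈ -114.07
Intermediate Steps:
g = -2 (g = -2 + 0 = -2)
l(I, d) = 110 (l(I, d) = -5*(-2 - 5*4) = -5*(-2 - 20) = -5*(-22) = 110)
s(V) = 1/(110 + V) (s(V) = 1/(V + 110) = 1/(110 + V))
-114 - 1*8*s(0) = -114 - 1*8/(110 + 0) = -114 - 8/110 = -114 - 1*4/55 = -114 - 4/55 = -6274/55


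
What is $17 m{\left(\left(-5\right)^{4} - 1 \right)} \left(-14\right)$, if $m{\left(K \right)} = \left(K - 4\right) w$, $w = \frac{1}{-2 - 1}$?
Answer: $\frac{147560}{3} \approx 49187.0$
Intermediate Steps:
$w = - \frac{1}{3}$ ($w = \frac{1}{-3} = - \frac{1}{3} \approx -0.33333$)
$m{\left(K \right)} = \frac{4}{3} - \frac{K}{3}$ ($m{\left(K \right)} = \left(K - 4\right) \left(- \frac{1}{3}\right) = \left(-4 + K\right) \left(- \frac{1}{3}\right) = \frac{4}{3} - \frac{K}{3}$)
$17 m{\left(\left(-5\right)^{4} - 1 \right)} \left(-14\right) = 17 \left(\frac{4}{3} - \frac{\left(-5\right)^{4} - 1}{3}\right) \left(-14\right) = 17 \left(\frac{4}{3} - \frac{625 - 1}{3}\right) \left(-14\right) = 17 \left(\frac{4}{3} - 208\right) \left(-14\right) = 17 \left(- \frac{620}{3}\right) \left(-14\right) = \left(- \frac{10540}{3}\right) \left(-14\right) = \frac{147560}{3}$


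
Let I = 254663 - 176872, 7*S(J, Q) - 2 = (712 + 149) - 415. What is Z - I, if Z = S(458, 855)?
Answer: -77727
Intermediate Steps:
S(J, Q) = 64 (S(J, Q) = 2/7 + ((712 + 149) - 415)/7 = 2/7 + (861 - 415)/7 = 2/7 + (⅐)*446 = 2/7 + 446/7 = 64)
Z = 64
I = 77791
Z - I = 64 - 1*77791 = 64 - 77791 = -77727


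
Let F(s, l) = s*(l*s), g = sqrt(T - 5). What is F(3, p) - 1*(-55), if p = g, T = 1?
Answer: 55 + 18*I ≈ 55.0 + 18.0*I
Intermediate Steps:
g = 2*I (g = sqrt(1 - 5) = sqrt(-4) = 2*I ≈ 2.0*I)
p = 2*I ≈ 2.0*I
F(s, l) = l*s**2
F(3, p) - 1*(-55) = (2*I)*3**2 - 1*(-55) = (2*I)*9 + 55 = 18*I + 55 = 55 + 18*I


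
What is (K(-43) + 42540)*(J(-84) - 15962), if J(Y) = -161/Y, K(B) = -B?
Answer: -8155538743/12 ≈ -6.7963e+8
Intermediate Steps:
(K(-43) + 42540)*(J(-84) - 15962) = (-1*(-43) + 42540)*(-161/(-84) - 15962) = (43 + 42540)*(-161*(-1/84) - 15962) = 42583*(23/12 - 15962) = 42583*(-191521/12) = -8155538743/12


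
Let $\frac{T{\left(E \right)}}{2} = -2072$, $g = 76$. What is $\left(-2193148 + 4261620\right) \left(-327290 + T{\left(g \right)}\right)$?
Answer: $-685561948848$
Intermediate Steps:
$T{\left(E \right)} = -4144$ ($T{\left(E \right)} = 2 \left(-2072\right) = -4144$)
$\left(-2193148 + 4261620\right) \left(-327290 + T{\left(g \right)}\right) = \left(-2193148 + 4261620\right) \left(-327290 - 4144\right) = 2068472 \left(-331434\right) = -685561948848$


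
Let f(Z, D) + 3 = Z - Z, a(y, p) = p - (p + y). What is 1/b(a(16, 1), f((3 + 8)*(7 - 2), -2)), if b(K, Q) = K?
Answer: -1/16 ≈ -0.062500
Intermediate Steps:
a(y, p) = -y (a(y, p) = p + (-p - y) = -y)
f(Z, D) = -3 (f(Z, D) = -3 + (Z - Z) = -3 + 0 = -3)
1/b(a(16, 1), f((3 + 8)*(7 - 2), -2)) = 1/(-1*16) = 1/(-16) = -1/16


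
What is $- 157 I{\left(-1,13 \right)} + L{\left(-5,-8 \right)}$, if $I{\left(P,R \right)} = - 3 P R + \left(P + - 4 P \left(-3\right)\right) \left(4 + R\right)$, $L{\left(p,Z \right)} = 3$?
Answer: $28577$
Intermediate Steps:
$I{\left(P,R \right)} = - 3 P R + 13 P \left(4 + R\right)$ ($I{\left(P,R \right)} = - 3 P R + \left(P + 12 P\right) \left(4 + R\right) = - 3 P R + 13 P \left(4 + R\right)$)
$- 157 I{\left(-1,13 \right)} + L{\left(-5,-8 \right)} = - 157 \cdot 2 \left(-1\right) \left(26 + 5 \cdot 13\right) + 3 = - 157 \cdot 2 \left(-1\right) \left(26 + 65\right) + 3 = - 157 \cdot 2 \left(-1\right) 91 + 3 = \left(-157\right) \left(-182\right) + 3 = 28574 + 3 = 28577$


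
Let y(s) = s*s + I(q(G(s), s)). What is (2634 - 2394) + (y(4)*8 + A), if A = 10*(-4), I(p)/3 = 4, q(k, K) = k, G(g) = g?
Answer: 424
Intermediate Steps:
I(p) = 12 (I(p) = 3*4 = 12)
A = -40
y(s) = 12 + s² (y(s) = s*s + 12 = s² + 12 = 12 + s²)
(2634 - 2394) + (y(4)*8 + A) = (2634 - 2394) + ((12 + 4²)*8 - 40) = 240 + ((12 + 16)*8 - 40) = 240 + (28*8 - 40) = 240 + (224 - 40) = 240 + 184 = 424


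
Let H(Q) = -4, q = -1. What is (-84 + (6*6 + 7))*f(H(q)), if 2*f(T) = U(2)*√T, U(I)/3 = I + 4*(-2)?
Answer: 738*I ≈ 738.0*I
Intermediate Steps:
U(I) = -24 + 3*I (U(I) = 3*(I + 4*(-2)) = 3*(I - 8) = 3*(-8 + I) = -24 + 3*I)
f(T) = -9*√T (f(T) = ((-24 + 3*2)*√T)/2 = ((-24 + 6)*√T)/2 = (-18*√T)/2 = -9*√T)
(-84 + (6*6 + 7))*f(H(q)) = (-84 + (6*6 + 7))*(-18*I) = (-84 + (36 + 7))*(-18*I) = (-84 + 43)*(-18*I) = -(-738)*I = 738*I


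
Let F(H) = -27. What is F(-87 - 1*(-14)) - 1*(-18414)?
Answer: 18387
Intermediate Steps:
F(-87 - 1*(-14)) - 1*(-18414) = -27 - 1*(-18414) = -27 + 18414 = 18387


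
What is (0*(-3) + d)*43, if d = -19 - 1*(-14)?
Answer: -215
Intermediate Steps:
d = -5 (d = -19 + 14 = -5)
(0*(-3) + d)*43 = (0*(-3) - 5)*43 = (0 - 5)*43 = -5*43 = -215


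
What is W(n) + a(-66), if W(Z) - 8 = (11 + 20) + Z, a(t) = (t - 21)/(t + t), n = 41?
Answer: 3549/44 ≈ 80.659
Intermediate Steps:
a(t) = (-21 + t)/(2*t) (a(t) = (-21 + t)/((2*t)) = (-21 + t)*(1/(2*t)) = (-21 + t)/(2*t))
W(Z) = 39 + Z (W(Z) = 8 + ((11 + 20) + Z) = 8 + (31 + Z) = 39 + Z)
W(n) + a(-66) = (39 + 41) + (½)*(-21 - 66)/(-66) = 80 + (½)*(-1/66)*(-87) = 80 + 29/44 = 3549/44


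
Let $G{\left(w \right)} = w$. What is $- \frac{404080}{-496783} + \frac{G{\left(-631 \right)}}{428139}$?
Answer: $\frac{172688937047}{212692176837} \approx 0.81192$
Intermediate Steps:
$- \frac{404080}{-496783} + \frac{G{\left(-631 \right)}}{428139} = - \frac{404080}{-496783} - \frac{631}{428139} = \left(-404080\right) \left(- \frac{1}{496783}\right) - \frac{631}{428139} = \frac{404080}{496783} - \frac{631}{428139} = \frac{172688937047}{212692176837}$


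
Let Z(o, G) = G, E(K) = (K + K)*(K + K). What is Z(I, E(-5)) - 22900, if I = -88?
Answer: -22800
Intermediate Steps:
E(K) = 4*K**2 (E(K) = (2*K)*(2*K) = 4*K**2)
Z(I, E(-5)) - 22900 = 4*(-5)**2 - 22900 = 4*25 - 22900 = 100 - 22900 = -22800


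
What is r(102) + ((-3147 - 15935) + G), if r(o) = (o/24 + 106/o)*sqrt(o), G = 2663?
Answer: -16419 + 1079*sqrt(102)/204 ≈ -16366.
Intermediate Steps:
r(o) = sqrt(o)*(106/o + o/24) (r(o) = (o*(1/24) + 106/o)*sqrt(o) = (o/24 + 106/o)*sqrt(o) = (106/o + o/24)*sqrt(o) = sqrt(o)*(106/o + o/24))
r(102) + ((-3147 - 15935) + G) = (2544 + 102**2)/(24*sqrt(102)) + ((-3147 - 15935) + 2663) = (sqrt(102)/102)*(2544 + 10404)/24 + (-19082 + 2663) = (1/24)*(sqrt(102)/102)*12948 - 16419 = 1079*sqrt(102)/204 - 16419 = -16419 + 1079*sqrt(102)/204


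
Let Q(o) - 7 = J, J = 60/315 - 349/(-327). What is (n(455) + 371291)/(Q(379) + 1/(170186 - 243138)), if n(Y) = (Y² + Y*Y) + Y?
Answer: 131217817233888/1378936415 ≈ 95159.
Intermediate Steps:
J = 2879/2289 (J = 60*(1/315) - 349*(-1/327) = 4/21 + 349/327 = 2879/2289 ≈ 1.2578)
Q(o) = 18902/2289 (Q(o) = 7 + 2879/2289 = 18902/2289)
n(Y) = Y + 2*Y² (n(Y) = (Y² + Y²) + Y = 2*Y² + Y = Y + 2*Y²)
(n(455) + 371291)/(Q(379) + 1/(170186 - 243138)) = (455*(1 + 2*455) + 371291)/(18902/2289 + 1/(170186 - 243138)) = (455*(1 + 910) + 371291)/(18902/2289 + 1/(-72952)) = (455*911 + 371291)/(18902/2289 - 1/72952) = (414505 + 371291)/(1378936415/166987128) = 785796*(166987128/1378936415) = 131217817233888/1378936415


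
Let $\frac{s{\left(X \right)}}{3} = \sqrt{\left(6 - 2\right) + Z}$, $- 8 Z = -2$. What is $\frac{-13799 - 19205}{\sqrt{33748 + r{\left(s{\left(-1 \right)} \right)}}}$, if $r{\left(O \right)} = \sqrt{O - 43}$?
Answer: $- \frac{33004 \sqrt{2}}{\sqrt{67496 + i \sqrt{2} \sqrt{86 - 3 \sqrt{17}}}} \approx -179.66 + 0.01615 i$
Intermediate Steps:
$Z = \frac{1}{4}$ ($Z = \left(- \frac{1}{8}\right) \left(-2\right) = \frac{1}{4} \approx 0.25$)
$s{\left(X \right)} = \frac{3 \sqrt{17}}{2}$ ($s{\left(X \right)} = 3 \sqrt{\left(6 - 2\right) + \frac{1}{4}} = 3 \sqrt{4 + \frac{1}{4}} = 3 \sqrt{\frac{17}{4}} = 3 \frac{\sqrt{17}}{2} = \frac{3 \sqrt{17}}{2}$)
$r{\left(O \right)} = \sqrt{-43 + O}$
$\frac{-13799 - 19205}{\sqrt{33748 + r{\left(s{\left(-1 \right)} \right)}}} = \frac{-13799 - 19205}{\sqrt{33748 + \sqrt{-43 + \frac{3 \sqrt{17}}{2}}}} = - \frac{33004}{\sqrt{33748 + \sqrt{-43 + \frac{3 \sqrt{17}}{2}}}}$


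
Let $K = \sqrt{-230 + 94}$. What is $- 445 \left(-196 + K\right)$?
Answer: $87220 - 890 i \sqrt{34} \approx 87220.0 - 5189.5 i$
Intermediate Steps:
$K = 2 i \sqrt{34}$ ($K = \sqrt{-136} = 2 i \sqrt{34} \approx 11.662 i$)
$- 445 \left(-196 + K\right) = - 445 \left(-196 + 2 i \sqrt{34}\right) = 87220 - 890 i \sqrt{34}$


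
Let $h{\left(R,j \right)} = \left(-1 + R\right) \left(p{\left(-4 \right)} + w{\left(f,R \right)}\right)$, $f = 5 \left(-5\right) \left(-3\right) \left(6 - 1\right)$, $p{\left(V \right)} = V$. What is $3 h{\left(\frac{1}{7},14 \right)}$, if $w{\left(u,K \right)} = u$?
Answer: $-954$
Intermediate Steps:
$f = 375$ ($f = \left(-25\right) \left(-3\right) 5 = 75 \cdot 5 = 375$)
$h{\left(R,j \right)} = -371 + 371 R$ ($h{\left(R,j \right)} = \left(-1 + R\right) \left(-4 + 375\right) = \left(-1 + R\right) 371 = -371 + 371 R$)
$3 h{\left(\frac{1}{7},14 \right)} = 3 \left(-371 + \frac{371}{7}\right) = 3 \left(-371 + 371 \cdot \frac{1}{7}\right) = 3 \left(-371 + 53\right) = 3 \left(-318\right) = -954$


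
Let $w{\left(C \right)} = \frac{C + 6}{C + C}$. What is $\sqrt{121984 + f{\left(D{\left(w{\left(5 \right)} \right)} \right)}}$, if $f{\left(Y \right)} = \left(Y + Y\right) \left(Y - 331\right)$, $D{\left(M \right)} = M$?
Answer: $\frac{\sqrt{12125822}}{10} \approx 348.22$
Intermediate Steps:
$w{\left(C \right)} = \frac{6 + C}{2 C}$
$f{\left(Y \right)} = 2 Y \left(-331 + Y\right)$
$\sqrt{121984 + f{\left(D{\left(w{\left(5 \right)} \right)} \right)}} = \sqrt{121984 + 2 \frac{6 + 5}{2 \cdot 5} \left(-331 + \frac{6 + 5}{2 \cdot 5}\right)} = \sqrt{121984 + 2 \cdot \frac{1}{2} \cdot \frac{1}{5} \cdot 11 \left(-331 + \frac{1}{2} \cdot \frac{1}{5} \cdot 11\right)} = \sqrt{121984 + 2 \cdot \frac{11}{10} \left(-331 + \frac{11}{10}\right)} = \sqrt{121984 + 2 \cdot \frac{11}{10} \left(- \frac{3299}{10}\right)} = \sqrt{121984 - \frac{36289}{50}} = \sqrt{\frac{6062911}{50}} = \frac{\sqrt{12125822}}{10}$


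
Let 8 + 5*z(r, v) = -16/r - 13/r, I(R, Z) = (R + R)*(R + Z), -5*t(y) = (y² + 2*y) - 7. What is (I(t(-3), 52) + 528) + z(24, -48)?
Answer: 366383/600 ≈ 610.64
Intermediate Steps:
t(y) = 7/5 - 2*y/5 - y²/5 (t(y) = -((y² + 2*y) - 7)/5 = -(-7 + y² + 2*y)/5 = 7/5 - 2*y/5 - y²/5)
I(R, Z) = 2*R*(R + Z) (I(R, Z) = (2*R)*(R + Z) = 2*R*(R + Z))
z(r, v) = -8/5 - 29/(5*r) (z(r, v) = -8/5 + (-16/r - 13/r)/5 = -8/5 + (-29/r)/5 = -8/5 - 29/(5*r))
(I(t(-3), 52) + 528) + z(24, -48) = (2*(7/5 - ⅖*(-3) - ⅕*(-3)²)*((7/5 - ⅖*(-3) - ⅕*(-3)²) + 52) + 528) + (⅕)*(-29 - 8*24)/24 = (2*(7/5 + 6/5 - ⅕*9)*((7/5 + 6/5 - ⅕*9) + 52) + 528) + (⅕)*(1/24)*(-29 - 192) = (2*(7/5 + 6/5 - 9/5)*((7/5 + 6/5 - 9/5) + 52) + 528) + (⅕)*(1/24)*(-221) = (2*(⅘)*(⅘ + 52) + 528) - 221/120 = (2*(⅘)*(264/5) + 528) - 221/120 = (2112/25 + 528) - 221/120 = 15312/25 - 221/120 = 366383/600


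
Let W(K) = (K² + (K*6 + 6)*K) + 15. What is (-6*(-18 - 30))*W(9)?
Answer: 183168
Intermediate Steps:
W(K) = 15 + K² + K*(6 + 6*K) (W(K) = (K² + (6*K + 6)*K) + 15 = (K² + (6 + 6*K)*K) + 15 = (K² + K*(6 + 6*K)) + 15 = 15 + K² + K*(6 + 6*K))
(-6*(-18 - 30))*W(9) = (-6*(-18 - 30))*(15 + 6*9 + 7*9²) = (-6*(-48))*(15 + 54 + 7*81) = 288*(15 + 54 + 567) = 288*636 = 183168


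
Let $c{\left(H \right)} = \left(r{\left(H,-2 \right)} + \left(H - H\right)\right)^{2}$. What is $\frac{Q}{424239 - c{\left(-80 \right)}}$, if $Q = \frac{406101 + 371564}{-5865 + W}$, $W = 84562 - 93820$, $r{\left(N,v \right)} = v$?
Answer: $- \frac{1307}{10782699} \approx -0.00012121$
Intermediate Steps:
$W = -9258$
$c{\left(H \right)} = 4$ ($c{\left(H \right)} = \left(-2 + \left(H - H\right)\right)^{2} = \left(-2 + 0\right)^{2} = \left(-2\right)^{2} = 4$)
$Q = - \frac{777665}{15123}$ ($Q = \frac{406101 + 371564}{-5865 - 9258} = \frac{777665}{-15123} = 777665 \left(- \frac{1}{15123}\right) = - \frac{777665}{15123} \approx -51.423$)
$\frac{Q}{424239 - c{\left(-80 \right)}} = - \frac{777665}{15123 \left(424239 - 4\right)} = - \frac{777665}{15123 \cdot 424235} = \left(- \frac{777665}{15123}\right) \frac{1}{424235} = - \frac{1307}{10782699}$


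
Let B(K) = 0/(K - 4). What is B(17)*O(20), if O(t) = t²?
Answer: 0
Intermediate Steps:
B(K) = 0 (B(K) = 0/(-4 + K) = 0)
B(17)*O(20) = 0*20² = 0*400 = 0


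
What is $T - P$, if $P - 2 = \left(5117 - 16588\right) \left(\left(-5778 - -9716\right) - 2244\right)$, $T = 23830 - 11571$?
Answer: $19444131$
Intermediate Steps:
$T = 12259$
$P = -19431872$ ($P = 2 + \left(5117 - 16588\right) \left(\left(-5778 - -9716\right) - 2244\right) = 2 - 11471 \left(\left(-5778 + 9716\right) - 2244\right) = 2 - 11471 \left(3938 - 2244\right) = 2 - 19431874 = -19431872$)
$T - P = 12259 - -19431872 = 12259 + 19431872 = 19444131$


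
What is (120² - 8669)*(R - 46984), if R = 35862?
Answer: -63740182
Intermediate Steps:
(120² - 8669)*(R - 46984) = (120² - 8669)*(35862 - 46984) = (14400 - 8669)*(-11122) = 5731*(-11122) = -63740182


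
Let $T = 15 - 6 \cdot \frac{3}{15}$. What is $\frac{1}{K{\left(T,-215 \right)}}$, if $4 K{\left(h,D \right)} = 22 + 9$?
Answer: $\frac{4}{31} \approx 0.12903$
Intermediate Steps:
$T = \frac{69}{5}$ ($T = 15 - 6 \cdot 3 \cdot \frac{1}{15} = 15 - \frac{6}{5} = \frac{69}{5} \approx 13.8$)
$K{\left(h,D \right)} = \frac{31}{4}$ ($K{\left(h,D \right)} = \frac{22 + 9}{4} = \frac{1}{4} \cdot 31 = \frac{31}{4}$)
$\frac{1}{K{\left(T,-215 \right)}} = \frac{1}{\frac{31}{4}} = \frac{4}{31}$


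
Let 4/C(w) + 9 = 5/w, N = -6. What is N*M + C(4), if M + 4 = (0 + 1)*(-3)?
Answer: 1286/31 ≈ 41.484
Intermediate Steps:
C(w) = 4/(-9 + 5/w)
M = -7 (M = -4 + (0 + 1)*(-3) = -4 + 1*(-3) = -4 - 3 = -7)
N*M + C(4) = -6*(-7) - 4*4/(-5 + 9*4) = 42 - 4*4/(-5 + 36) = 42 - 4*4/31 = 42 - 4*4*1/31 = 42 - 16/31 = 1286/31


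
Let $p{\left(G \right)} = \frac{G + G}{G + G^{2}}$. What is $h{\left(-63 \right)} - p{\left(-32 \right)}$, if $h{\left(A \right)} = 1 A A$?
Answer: $\frac{123041}{31} \approx 3969.1$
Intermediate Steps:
$h{\left(A \right)} = A^{2}$ ($h{\left(A \right)} = A A = A^{2}$)
$p{\left(G \right)} = \frac{2 G}{G + G^{2}}$
$h{\left(-63 \right)} - p{\left(-32 \right)} = \left(-63\right)^{2} - \frac{2}{1 - 32} = 3969 - \frac{2}{-31} = 3969 - 2 \left(- \frac{1}{31}\right) = 3969 - - \frac{2}{31} = 3969 + \frac{2}{31} = \frac{123041}{31}$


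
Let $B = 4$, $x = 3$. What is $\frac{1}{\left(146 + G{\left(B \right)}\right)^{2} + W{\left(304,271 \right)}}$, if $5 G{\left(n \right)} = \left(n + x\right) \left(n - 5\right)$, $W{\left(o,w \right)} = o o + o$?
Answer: $\frac{25}{2840729} \approx 8.8006 \cdot 10^{-6}$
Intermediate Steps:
$W{\left(o,w \right)} = o + o^{2}$ ($W{\left(o,w \right)} = o^{2} + o = o + o^{2}$)
$G{\left(n \right)} = \frac{\left(-5 + n\right) \left(3 + n\right)}{5}$ ($G{\left(n \right)} = \frac{\left(n + 3\right) \left(n - 5\right)}{5} = \frac{\left(3 + n\right) \left(-5 + n\right)}{5} = \frac{\left(-5 + n\right) \left(3 + n\right)}{5}$)
$\frac{1}{\left(146 + G{\left(B \right)}\right)^{2} + W{\left(304,271 \right)}} = \frac{1}{\left(146 - \left(\frac{23}{5} - \frac{16}{5}\right)\right)^{2} + 304 \left(1 + 304\right)} = \frac{1}{\left(146 - \frac{7}{5}\right)^{2} + 304 \cdot 305} = \frac{1}{\left(146 - \frac{7}{5}\right)^{2} + 92720} = \frac{1}{\left(\frac{723}{5}\right)^{2} + 92720} = \frac{1}{\frac{522729}{25} + 92720} = \frac{1}{\frac{2840729}{25}} = \frac{25}{2840729}$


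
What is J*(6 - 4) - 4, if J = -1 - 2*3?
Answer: -18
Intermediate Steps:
J = -7 (J = -1 - 6 = -7)
J*(6 - 4) - 4 = -7*(6 - 4) - 4 = -7*2 - 4 = -14 - 4 = -18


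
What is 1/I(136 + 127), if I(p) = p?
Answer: 1/263 ≈ 0.0038023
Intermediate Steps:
1/I(136 + 127) = 1/(136 + 127) = 1/263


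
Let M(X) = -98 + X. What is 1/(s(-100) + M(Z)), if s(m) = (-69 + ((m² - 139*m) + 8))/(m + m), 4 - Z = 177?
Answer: -200/78039 ≈ -0.0025628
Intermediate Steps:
Z = -173 (Z = 4 - 1*177 = 4 - 177 = -173)
s(m) = (-61 + m² - 139*m)/(2*m) (s(m) = (-69 + (8 + m² - 139*m))/((2*m)) = (-61 + m² - 139*m)*(1/(2*m)) = (-61 + m² - 139*m)/(2*m))
1/(s(-100) + M(Z)) = 1/((½)*(-61 - 100*(-139 - 100))/(-100) + (-98 - 173)) = 1/((½)*(-1/100)*(-61 - 100*(-239)) - 271) = 1/((½)*(-1/100)*(-61 + 23900) - 271) = 1/((½)*(-1/100)*23839 - 271) = 1/(-23839/200 - 271) = 1/(-78039/200) = -200/78039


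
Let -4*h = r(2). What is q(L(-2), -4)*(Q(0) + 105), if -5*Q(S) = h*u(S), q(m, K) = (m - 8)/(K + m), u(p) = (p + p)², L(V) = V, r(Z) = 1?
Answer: 175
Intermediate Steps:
h = -¼ (h = -¼*1 = -¼ ≈ -0.25000)
u(p) = 4*p² (u(p) = (2*p)² = 4*p²)
q(m, K) = (-8 + m)/(K + m)
Q(S) = S²/5 (Q(S) = -(-1)*4*S²/20 = -(-1)*S²/5 = S²/5)
q(L(-2), -4)*(Q(0) + 105) = ((-8 - 2)/(-4 - 2))*((⅕)*0² + 105) = (-10/(-6))*((⅕)*0 + 105) = (-⅙*(-10))*(0 + 105) = (5/3)*105 = 175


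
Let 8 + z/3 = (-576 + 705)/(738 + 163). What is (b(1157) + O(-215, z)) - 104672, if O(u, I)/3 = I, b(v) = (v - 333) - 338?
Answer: -93935297/901 ≈ -1.0426e+5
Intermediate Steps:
b(v) = -671 + v (b(v) = (-333 + v) - 338 = -671 + v)
z = -21237/901 (z = -24 + 3*((-576 + 705)/(738 + 163)) = -24 + 3*(129/901) = -24 + 387/901 = -21237/901 ≈ -23.570)
O(u, I) = 3*I
(b(1157) + O(-215, z)) - 104672 = ((-671 + 1157) + 3*(-21237/901)) - 104672 = (486 - 63711/901) - 104672 = 374175/901 - 104672 = -93935297/901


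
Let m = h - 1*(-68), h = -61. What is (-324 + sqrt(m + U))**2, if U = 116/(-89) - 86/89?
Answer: (28836 - sqrt(37469))**2/7921 ≈ 1.0357e+5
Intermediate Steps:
m = 7 (m = -61 - 1*(-68) = -61 + 68 = 7)
U = -202/89 (U = 116*(-1/89) - 86*1/89 = -116/89 - 86/89 = -202/89 ≈ -2.2697)
(-324 + sqrt(m + U))**2 = (-324 + sqrt(7 - 202/89))**2 = (-324 + sqrt(421/89))**2 = (-324 + sqrt(37469)/89)**2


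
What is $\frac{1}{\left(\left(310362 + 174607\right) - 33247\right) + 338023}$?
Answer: $\frac{1}{789745} \approx 1.2662 \cdot 10^{-6}$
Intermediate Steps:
$\frac{1}{\left(\left(310362 + 174607\right) - 33247\right) + 338023} = \frac{1}{\left(484969 - 33247\right) + 338023} = \frac{1}{451722 + 338023} = \frac{1}{789745}$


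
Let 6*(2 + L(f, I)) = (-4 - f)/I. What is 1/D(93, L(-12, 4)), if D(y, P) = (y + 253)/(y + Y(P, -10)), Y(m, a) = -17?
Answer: 38/173 ≈ 0.21965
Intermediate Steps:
L(f, I) = -2 + (-4 - f)/(6*I) (L(f, I) = -2 + ((-4 - f)/I)/6 = -2 + (-4 - f)/(6*I))
D(y, P) = (253 + y)/(-17 + y) (D(y, P) = (y + 253)/(y - 17) = (253 + y)/(-17 + y))
1/D(93, L(-12, 4)) = 1/((253 + 93)/(-17 + 93)) = 1/(346/76) = 1/((1/76)*346) = 1/(173/38) = 38/173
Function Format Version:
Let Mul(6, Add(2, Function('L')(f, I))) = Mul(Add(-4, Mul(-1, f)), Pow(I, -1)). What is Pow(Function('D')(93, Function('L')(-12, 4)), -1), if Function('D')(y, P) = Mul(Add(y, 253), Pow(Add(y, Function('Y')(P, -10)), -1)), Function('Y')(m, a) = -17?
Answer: Rational(38, 173) ≈ 0.21965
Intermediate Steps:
Function('L')(f, I) = Add(-2, Mul(Rational(1, 6), Pow(I, -1), Add(-4, Mul(-1, f)))) (Function('L')(f, I) = Add(-2, Mul(Rational(1, 6), Mul(Add(-4, Mul(-1, f)), Pow(I, -1)))) = Add(-2, Mul(Rational(1, 6), Mul(Pow(I, -1), Add(-4, Mul(-1, f))))) = Add(-2, Mul(Rational(1, 6), Pow(I, -1), Add(-4, Mul(-1, f)))))
Function('D')(y, P) = Mul(Pow(Add(-17, y), -1), Add(253, y)) (Function('D')(y, P) = Mul(Add(y, 253), Pow(Add(y, -17), -1)) = Mul(Add(253, y), Pow(Add(-17, y), -1)) = Mul(Pow(Add(-17, y), -1), Add(253, y)))
Pow(Function('D')(93, Function('L')(-12, 4)), -1) = Pow(Mul(Pow(Add(-17, 93), -1), Add(253, 93)), -1) = Pow(Mul(Pow(76, -1), 346), -1) = Pow(Mul(Rational(1, 76), 346), -1) = Pow(Rational(173, 38), -1) = Rational(38, 173)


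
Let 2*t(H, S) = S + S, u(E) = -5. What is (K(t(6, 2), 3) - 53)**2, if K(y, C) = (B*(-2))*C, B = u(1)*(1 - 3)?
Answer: 12769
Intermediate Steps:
t(H, S) = S (t(H, S) = (S + S)/2 = (2*S)/2 = S)
B = 10 (B = -5*(1 - 3) = -5*(-2) = 10)
K(y, C) = -20*C (K(y, C) = (10*(-2))*C = -20*C)
(K(t(6, 2), 3) - 53)**2 = (-20*3 - 53)**2 = (-60 - 53)**2 = (-113)**2 = 12769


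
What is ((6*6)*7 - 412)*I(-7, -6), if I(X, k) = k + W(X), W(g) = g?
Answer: 2080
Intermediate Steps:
I(X, k) = X + k (I(X, k) = k + X = X + k)
((6*6)*7 - 412)*I(-7, -6) = ((6*6)*7 - 412)*(-7 - 6) = (36*7 - 412)*(-13) = (252 - 412)*(-13) = -160*(-13) = 2080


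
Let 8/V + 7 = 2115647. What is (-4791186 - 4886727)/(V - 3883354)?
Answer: 2559372482415/1026972382069 ≈ 2.4922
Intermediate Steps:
V = 1/264455 (V = 8/(-7 + 2115647) = 8/2115640 = 8*(1/2115640) = 1/264455 ≈ 3.7814e-6)
(-4791186 - 4886727)/(V - 3883354) = (-4791186 - 4886727)/(1/264455 - 3883354) = -9677913/(-1026972382069/264455) = -9677913*(-264455/1026972382069) = 2559372482415/1026972382069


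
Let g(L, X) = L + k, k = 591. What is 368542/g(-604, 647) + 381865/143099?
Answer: -4793911583/169117 ≈ -28347.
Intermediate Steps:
g(L, X) = 591 + L (g(L, X) = L + 591 = 591 + L)
368542/g(-604, 647) + 381865/143099 = 368542/(591 - 604) + 381865/143099 = 368542/(-13) + 381865*(1/143099) = 368542*(-1/13) + 34715/13009 = -368542/13 + 34715/13009 = -4793911583/169117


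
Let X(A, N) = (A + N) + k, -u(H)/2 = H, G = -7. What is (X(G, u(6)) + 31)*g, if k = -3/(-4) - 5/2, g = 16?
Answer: 164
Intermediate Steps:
u(H) = -2*H
k = -7/4 (k = -3*(-¼) - 5*½ = ¾ - 5/2 = -7/4 ≈ -1.7500)
X(A, N) = -7/4 + A + N (X(A, N) = (A + N) - 7/4 = -7/4 + A + N)
(X(G, u(6)) + 31)*g = ((-7/4 - 7 - 2*6) + 31)*16 = ((-7/4 - 7 - 12) + 31)*16 = (-83/4 + 31)*16 = (41/4)*16 = 164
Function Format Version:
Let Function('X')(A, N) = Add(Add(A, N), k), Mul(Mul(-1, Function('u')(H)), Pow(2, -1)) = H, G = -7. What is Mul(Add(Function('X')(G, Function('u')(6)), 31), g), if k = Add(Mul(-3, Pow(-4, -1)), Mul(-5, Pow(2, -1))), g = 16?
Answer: 164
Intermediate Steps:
Function('u')(H) = Mul(-2, H)
k = Rational(-7, 4) (k = Add(Mul(-3, Rational(-1, 4)), Mul(-5, Rational(1, 2))) = Add(Rational(3, 4), Rational(-5, 2)) = Rational(-7, 4) ≈ -1.7500)
Function('X')(A, N) = Add(Rational(-7, 4), A, N) (Function('X')(A, N) = Add(Add(A, N), Rational(-7, 4)) = Add(Rational(-7, 4), A, N))
Mul(Add(Function('X')(G, Function('u')(6)), 31), g) = Mul(Add(Add(Rational(-7, 4), -7, Mul(-2, 6)), 31), 16) = Mul(Add(Add(Rational(-7, 4), -7, -12), 31), 16) = Mul(Add(Rational(-83, 4), 31), 16) = Mul(Rational(41, 4), 16) = 164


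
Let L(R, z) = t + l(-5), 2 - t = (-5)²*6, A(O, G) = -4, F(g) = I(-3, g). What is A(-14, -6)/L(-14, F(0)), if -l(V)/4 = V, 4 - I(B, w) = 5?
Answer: 1/32 ≈ 0.031250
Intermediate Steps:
I(B, w) = -1 (I(B, w) = 4 - 1*5 = 4 - 5 = -1)
F(g) = -1
l(V) = -4*V
t = -148 (t = 2 - (-5)²*6 = 2 - 25*6 = 2 - 1*150 = 2 - 150 = -148)
L(R, z) = -128 (L(R, z) = -148 - 4*(-5) = -148 + 20 = -128)
A(-14, -6)/L(-14, F(0)) = -4/(-128) = -4*(-1/128) = 1/32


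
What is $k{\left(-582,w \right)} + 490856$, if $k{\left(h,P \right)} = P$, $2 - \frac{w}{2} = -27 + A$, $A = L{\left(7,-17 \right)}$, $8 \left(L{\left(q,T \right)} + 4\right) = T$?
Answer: $\frac{1963705}{4} \approx 4.9093 \cdot 10^{5}$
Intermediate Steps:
$L{\left(q,T \right)} = -4 + \frac{T}{8}$
$A = - \frac{49}{8}$ ($A = -4 + \frac{1}{8} \left(-17\right) = -4 - \frac{17}{8} = - \frac{49}{8} \approx -6.125$)
$w = \frac{281}{4}$ ($w = 4 - 2 \left(-27 - \frac{49}{8}\right) = 4 - - \frac{265}{4} = 4 + \frac{265}{4} = \frac{281}{4} \approx 70.25$)
$k{\left(-582,w \right)} + 490856 = \frac{281}{4} + 490856 = \frac{1963705}{4}$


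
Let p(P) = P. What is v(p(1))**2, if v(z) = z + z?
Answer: 4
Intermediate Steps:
v(z) = 2*z
v(p(1))**2 = (2*1)**2 = 2**2 = 4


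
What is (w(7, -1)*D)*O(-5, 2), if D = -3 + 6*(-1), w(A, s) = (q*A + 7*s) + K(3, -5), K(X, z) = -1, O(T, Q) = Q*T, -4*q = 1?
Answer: -1755/2 ≈ -877.50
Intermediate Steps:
q = -¼ (q = -¼*1 = -¼ ≈ -0.25000)
w(A, s) = -1 + 7*s - A/4 (w(A, s) = (-A/4 + 7*s) - 1 = (7*s - A/4) - 1 = -1 + 7*s - A/4)
D = -9 (D = -3 - 6 = -9)
(w(7, -1)*D)*O(-5, 2) = ((-1 + 7*(-1) - ¼*7)*(-9))*(2*(-5)) = ((-1 - 7 - 7/4)*(-9))*(-10) = -39/4*(-9)*(-10) = (351/4)*(-10) = -1755/2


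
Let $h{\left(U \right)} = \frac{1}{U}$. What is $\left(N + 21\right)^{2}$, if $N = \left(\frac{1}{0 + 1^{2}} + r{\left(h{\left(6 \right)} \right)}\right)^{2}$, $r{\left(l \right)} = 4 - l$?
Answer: $\frac{2550409}{1296} \approx 1967.9$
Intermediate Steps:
$N = \frac{841}{36}$ ($N = \left(\frac{1}{0 + 1^{2}} + \left(4 - \frac{1}{6}\right)\right)^{2} = \left(\frac{1}{0 + 1} + \left(4 - \frac{1}{6}\right)\right)^{2} = \left(1^{-1} + \left(4 - \frac{1}{6}\right)\right)^{2} = \left(1 + \frac{23}{6}\right)^{2} = \left(\frac{29}{6}\right)^{2} = \frac{841}{36} \approx 23.361$)
$\left(N + 21\right)^{2} = \left(\frac{841}{36} + 21\right)^{2} = \left(\frac{1597}{36}\right)^{2} = \frac{2550409}{1296}$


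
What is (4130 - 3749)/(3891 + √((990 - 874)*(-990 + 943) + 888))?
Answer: 1482471/15144445 - 762*I*√1141/15144445 ≈ 0.097889 - 0.0016996*I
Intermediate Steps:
(4130 - 3749)/(3891 + √((990 - 874)*(-990 + 943) + 888)) = 381/(3891 + √(116*(-47) + 888)) = 381/(3891 + √(-5452 + 888)) = 381/(3891 + √(-4564)) = 381/(3891 + 2*I*√1141)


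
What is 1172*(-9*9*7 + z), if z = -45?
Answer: -717264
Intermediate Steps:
1172*(-9*9*7 + z) = 1172*(-9*9*7 - 45) = 1172*(-81*7 - 45) = 1172*(-567 - 45) = 1172*(-612) = -717264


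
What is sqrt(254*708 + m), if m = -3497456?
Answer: 2*I*sqrt(829406) ≈ 1821.4*I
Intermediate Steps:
sqrt(254*708 + m) = sqrt(254*708 - 3497456) = sqrt(179832 - 3497456) = sqrt(-3317624) = 2*I*sqrt(829406)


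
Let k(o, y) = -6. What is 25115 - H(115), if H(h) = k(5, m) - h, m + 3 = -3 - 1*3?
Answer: 25236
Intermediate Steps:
m = -9 (m = -3 + (-3 - 1*3) = -3 + (-3 - 3) = -3 - 6 = -9)
H(h) = -6 - h
25115 - H(115) = 25115 - (-6 - 1*115) = 25115 - (-6 - 115) = 25115 - 1*(-121) = 25115 + 121 = 25236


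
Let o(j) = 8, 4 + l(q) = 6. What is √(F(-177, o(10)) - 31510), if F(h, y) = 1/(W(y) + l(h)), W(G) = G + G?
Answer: I*√1134358/6 ≈ 177.51*I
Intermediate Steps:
l(q) = 2 (l(q) = -4 + 6 = 2)
W(G) = 2*G
F(h, y) = 1/(2 + 2*y) (F(h, y) = 1/(2*y + 2) = 1/(2 + 2*y))
√(F(-177, o(10)) - 31510) = √(1/(2*(1 + 8)) - 31510) = √((½)/9 - 31510) = √((½)*(⅑) - 31510) = √(1/18 - 31510) = √(-567179/18) = I*√1134358/6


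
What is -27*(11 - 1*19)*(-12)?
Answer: -2592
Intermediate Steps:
-27*(11 - 1*19)*(-12) = -27*(11 - 19)*(-12) = -27*(-8)*(-12) = 216*(-12) = -2592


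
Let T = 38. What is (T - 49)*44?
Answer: -484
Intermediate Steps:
(T - 49)*44 = (38 - 49)*44 = -11*44 = -484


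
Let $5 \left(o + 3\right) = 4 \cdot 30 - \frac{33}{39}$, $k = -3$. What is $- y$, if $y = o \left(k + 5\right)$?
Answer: $- \frac{2708}{65} \approx -41.662$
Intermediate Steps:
$o = \frac{1354}{65}$ ($o = -3 + \frac{4 \cdot 30 - \frac{33}{39}}{5} = -3 + \frac{120 - \frac{11}{13}}{5} = -3 + \frac{1}{5} \cdot \frac{1549}{13} = -3 + \frac{1549}{65} = \frac{1354}{65} \approx 20.831$)
$y = \frac{2708}{65}$ ($y = \frac{1354 \left(-3 + 5\right)}{65} = \frac{1354}{65} \cdot 2 = \frac{2708}{65} \approx 41.662$)
$- y = \left(-1\right) \frac{2708}{65} = - \frac{2708}{65}$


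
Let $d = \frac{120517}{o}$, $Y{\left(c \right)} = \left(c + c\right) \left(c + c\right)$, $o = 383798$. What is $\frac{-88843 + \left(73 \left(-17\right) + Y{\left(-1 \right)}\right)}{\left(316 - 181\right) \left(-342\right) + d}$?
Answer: $\frac{34572523840}{17719833143} \approx 1.9511$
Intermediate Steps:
$Y{\left(c \right)} = 4 c^{2}$ ($Y{\left(c \right)} = 2 c 2 c = 4 c^{2}$)
$d = \frac{120517}{383798} \approx 0.31401$
$\frac{-88843 + \left(73 \left(-17\right) + Y{\left(-1 \right)}\right)}{\left(316 - 181\right) \left(-342\right) + d} = \frac{-88843 + \left(73 \left(-17\right) + 4 \left(-1\right)^{2}\right)}{\left(316 - 181\right) \left(-342\right) + \frac{120517}{383798}} = \frac{-88843 + \left(-1241 + 4 \cdot 1\right)}{135 \left(-342\right) + \frac{120517}{383798}} = \frac{-88843 + \left(-1241 + 4\right)}{-46170 + \frac{120517}{383798}} = \frac{-88843 - 1237}{- \frac{17719833143}{383798}} = \left(-90080\right) \left(- \frac{383798}{17719833143}\right) = \frac{34572523840}{17719833143}$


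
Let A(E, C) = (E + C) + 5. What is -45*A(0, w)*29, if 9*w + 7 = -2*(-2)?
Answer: -6090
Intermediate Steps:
w = -⅓ (w = -7/9 + (-2*(-2))/9 = -7/9 + (⅑)*4 = -7/9 + 4/9 = -⅓ ≈ -0.33333)
A(E, C) = 5 + C + E (A(E, C) = (C + E) + 5 = 5 + C + E)
-45*A(0, w)*29 = -45*(5 - ⅓ + 0)*29 = -45*14/3*29 = -210*29 = -6090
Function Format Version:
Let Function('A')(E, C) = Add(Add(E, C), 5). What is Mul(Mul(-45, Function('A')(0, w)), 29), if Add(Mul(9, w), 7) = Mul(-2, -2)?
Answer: -6090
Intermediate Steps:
w = Rational(-1, 3) (w = Add(Rational(-7, 9), Mul(Rational(1, 9), Mul(-2, -2))) = Add(Rational(-7, 9), Mul(Rational(1, 9), 4)) = Add(Rational(-7, 9), Rational(4, 9)) = Rational(-1, 3) ≈ -0.33333)
Function('A')(E, C) = Add(5, C, E) (Function('A')(E, C) = Add(Add(C, E), 5) = Add(5, C, E))
Mul(Mul(-45, Function('A')(0, w)), 29) = Mul(Mul(-45, Add(5, Rational(-1, 3), 0)), 29) = Mul(Mul(-45, Rational(14, 3)), 29) = Mul(-210, 29) = -6090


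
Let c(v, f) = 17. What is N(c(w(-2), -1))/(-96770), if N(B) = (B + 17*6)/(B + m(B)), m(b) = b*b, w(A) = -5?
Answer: -7/1741860 ≈ -4.0187e-6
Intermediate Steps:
m(b) = b**2
N(B) = (102 + B)/(B + B**2) (N(B) = (B + 17*6)/(B + B**2) = (B + 102)/(B + B**2) = (102 + B)/(B + B**2))
N(c(w(-2), -1))/(-96770) = ((102 + 17)/(17*(1 + 17)))/(-96770) = ((1/17)*119/18)*(-1/96770) = ((1/17)*(1/18)*119)*(-1/96770) = (7/18)*(-1/96770) = -7/1741860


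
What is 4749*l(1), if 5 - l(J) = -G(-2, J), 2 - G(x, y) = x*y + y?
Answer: 37992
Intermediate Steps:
G(x, y) = 2 - y - x*y (G(x, y) = 2 - (x*y + y) = 2 - (y + x*y) = 2 + (-y - x*y) = 2 - y - x*y)
l(J) = 7 + J (l(J) = 5 - (-1)*(2 - J - 1*(-2)*J) = 5 - (-1)*(2 - J + 2*J) = 5 - (-1)*(2 + J) = 5 - (-2 - J) = 5 + (2 + J) = 7 + J)
4749*l(1) = 4749*(7 + 1) = 4749*8 = 37992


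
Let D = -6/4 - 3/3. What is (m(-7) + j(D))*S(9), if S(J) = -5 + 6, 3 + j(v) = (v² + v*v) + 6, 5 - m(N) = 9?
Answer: 23/2 ≈ 11.500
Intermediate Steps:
D = -5/2 (D = -6*¼ - 3*⅓ = -3/2 - 1 = -5/2 ≈ -2.5000)
m(N) = -4 (m(N) = 5 - 1*9 = 5 - 9 = -4)
j(v) = 3 + 2*v² (j(v) = -3 + ((v² + v*v) + 6) = -3 + ((v² + v²) + 6) = -3 + (2*v² + 6) = -3 + (6 + 2*v²) = 3 + 2*v²)
S(J) = 1
(m(-7) + j(D))*S(9) = (-4 + (3 + 2*(-5/2)²))*1 = (-4 + (3 + 2*(25/4)))*1 = (-4 + (3 + 25/2))*1 = (-4 + 31/2)*1 = (23/2)*1 = 23/2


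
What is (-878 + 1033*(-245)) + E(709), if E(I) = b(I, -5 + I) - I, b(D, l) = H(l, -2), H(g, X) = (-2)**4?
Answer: -254656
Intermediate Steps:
H(g, X) = 16
b(D, l) = 16
E(I) = 16 - I
(-878 + 1033*(-245)) + E(709) = (-878 + 1033*(-245)) + (16 - 1*709) = (-878 - 253085) + (16 - 709) = -253963 - 693 = -254656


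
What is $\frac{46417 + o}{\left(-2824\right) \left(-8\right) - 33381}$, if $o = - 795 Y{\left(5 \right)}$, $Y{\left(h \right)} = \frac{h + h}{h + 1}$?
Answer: $- \frac{45092}{10789} \approx -4.1794$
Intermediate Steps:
$Y{\left(h \right)} = \frac{2 h}{1 + h}$
$o = -1325$ ($o = - 795 \cdot 2 \cdot 5 \frac{1}{1 + 5} = - 795 \cdot 2 \cdot 5 \cdot \frac{1}{6} = \left(-795\right) \frac{5}{3} = -1325$)
$\frac{46417 + o}{\left(-2824\right) \left(-8\right) - 33381} = \frac{46417 - 1325}{\left(-2824\right) \left(-8\right) - 33381} = \frac{45092}{22592 - 33381} = \frac{45092}{-10789} = 45092 \left(- \frac{1}{10789}\right) = - \frac{45092}{10789}$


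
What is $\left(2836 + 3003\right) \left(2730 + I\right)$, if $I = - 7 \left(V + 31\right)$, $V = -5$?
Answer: $14877772$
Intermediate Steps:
$I = -182$ ($I = - 7 \left(-5 + 31\right) = \left(-7\right) 26 = -182$)
$\left(2836 + 3003\right) \left(2730 + I\right) = \left(2836 + 3003\right) \left(2730 - 182\right) = 5839 \cdot 2548 = 14877772$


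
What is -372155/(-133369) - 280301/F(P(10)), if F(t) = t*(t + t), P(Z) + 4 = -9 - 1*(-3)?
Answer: -37309033069/26673800 ≈ -1398.7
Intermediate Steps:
P(Z) = -10 (P(Z) = -4 + (-9 - 1*(-3)) = -4 + (-9 + 3) = -4 - 6 = -10)
F(t) = 2*t² (F(t) = t*(2*t) = 2*t²)
-372155/(-133369) - 280301/F(P(10)) = -372155/(-133369) - 280301/(2*(-10)²) = -372155*(-1/133369) - 280301/(2*100) = 372155/133369 - 280301/200 = -37309033069/26673800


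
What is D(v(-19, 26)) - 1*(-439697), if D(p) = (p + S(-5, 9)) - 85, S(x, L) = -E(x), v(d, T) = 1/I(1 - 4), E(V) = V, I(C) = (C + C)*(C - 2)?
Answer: 13188511/30 ≈ 4.3962e+5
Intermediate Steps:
I(C) = 2*C*(-2 + C) (I(C) = (2*C)*(-2 + C) = 2*C*(-2 + C))
v(d, T) = 1/30 (v(d, T) = 1/(2*(1 - 4)*(-2 + (1 - 4))) = 1/(2*(-3)*(-2 - 3)) = 1/(2*(-3)*(-5)) = 1/30)
S(x, L) = -x
D(p) = -80 + p (D(p) = (p - 1*(-5)) - 85 = (p + 5) - 85 = (5 + p) - 85 = -80 + p)
D(v(-19, 26)) - 1*(-439697) = (-80 + 1/30) - 1*(-439697) = -2399/30 + 439697 = 13188511/30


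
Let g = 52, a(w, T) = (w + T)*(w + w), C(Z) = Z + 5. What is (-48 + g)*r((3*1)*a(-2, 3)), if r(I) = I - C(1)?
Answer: -72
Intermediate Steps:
C(Z) = 5 + Z
a(w, T) = 2*w*(T + w) (a(w, T) = (T + w)*(2*w) = 2*w*(T + w))
r(I) = -6 + I (r(I) = I - (5 + 1) = I - 1*6 = I - 6 = -6 + I)
(-48 + g)*r((3*1)*a(-2, 3)) = (-48 + 52)*(-6 + (3*1)*(2*(-2)*(3 - 2))) = 4*(-6 + 3*(2*(-2)*1)) = 4*(-6 + 3*(-4)) = 4*(-6 - 12) = 4*(-18) = -72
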